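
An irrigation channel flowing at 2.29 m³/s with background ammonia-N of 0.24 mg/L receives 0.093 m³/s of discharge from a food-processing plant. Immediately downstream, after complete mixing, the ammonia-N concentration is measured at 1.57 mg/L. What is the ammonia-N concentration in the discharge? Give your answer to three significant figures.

Mass balance: 2.290·0.2400 + 0.09300·Cₑ = 2.383·1.570
→ Cₑ = (2.383·1.570 − 2.290·0.2400) / 0.09300 = 34.32 mg/L.

34.3 mg/L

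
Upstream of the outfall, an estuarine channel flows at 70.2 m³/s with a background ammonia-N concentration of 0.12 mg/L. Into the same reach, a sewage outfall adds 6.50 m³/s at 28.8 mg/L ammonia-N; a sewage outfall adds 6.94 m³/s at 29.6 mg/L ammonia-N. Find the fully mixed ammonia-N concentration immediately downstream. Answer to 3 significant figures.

Flow-weighted average: C = (70.20·0.1200 + 6.500·28.80 + 6.940·29.60) / 83.64 = 401.0/83.64 = 4.795 mg/L.

4.79 mg/L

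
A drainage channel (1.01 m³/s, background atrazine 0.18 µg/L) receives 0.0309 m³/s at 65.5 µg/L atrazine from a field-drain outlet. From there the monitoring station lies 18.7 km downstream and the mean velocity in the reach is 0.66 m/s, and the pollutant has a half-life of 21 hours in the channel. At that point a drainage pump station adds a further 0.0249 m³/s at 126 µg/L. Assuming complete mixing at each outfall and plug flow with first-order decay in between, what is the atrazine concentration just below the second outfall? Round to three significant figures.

After mixing, C = (1.010·0.1800 + 0.03090·65.50) / 1.041 = 2.206/1.041 = 2.119 µg/L; combined flow 1.041 m³/s.
Travel time t = 18.7·1000 / 0.66 = 28330 s = 7.870 h.
Half-life 21 h → k = ln 2 / 21 = 0.03301 h⁻¹ = 0.7922 d⁻¹.
Applying C = C₀e^(−kt): 2.119 × 0.7712 = 1.634 µg/L.
At the second outfall, C = (1.041·1.634 + 0.02490·126.0) / (1.041 + 0.02490) = 4.540 µg/L.

4.54 µg/L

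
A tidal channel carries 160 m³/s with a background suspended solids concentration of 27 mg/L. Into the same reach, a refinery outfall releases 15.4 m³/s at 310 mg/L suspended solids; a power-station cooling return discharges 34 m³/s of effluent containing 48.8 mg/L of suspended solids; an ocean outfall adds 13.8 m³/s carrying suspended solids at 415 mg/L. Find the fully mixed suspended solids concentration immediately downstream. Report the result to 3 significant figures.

73.8 mg/L

Conservation of mass: C = (160.0·27.00 + 15.40·310.0 + 34.00·48.80 + 13.80·415.0) / 223.2 = 16480/223.2 = 73.84 mg/L.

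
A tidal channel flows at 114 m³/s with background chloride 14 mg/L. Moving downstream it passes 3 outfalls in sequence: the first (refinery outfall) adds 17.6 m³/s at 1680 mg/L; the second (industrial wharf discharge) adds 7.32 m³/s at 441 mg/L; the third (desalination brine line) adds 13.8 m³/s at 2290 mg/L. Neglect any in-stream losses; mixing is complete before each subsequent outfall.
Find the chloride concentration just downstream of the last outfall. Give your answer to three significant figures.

432 mg/L

Below outfall 1: Q → 131.6 m³/s, C = (114.0·14.00 + 17.60·1680)/131.6 = 236.8 mg/L.
Below outfall 2: Q → 138.9 m³/s, C = (131.6·236.8 + 7.320·441.0)/138.9 = 247.6 mg/L.
Below outfall 3: Q → 152.7 m³/s, C = (138.9·247.6 + 13.80·2290)/152.7 = 432.1 mg/L.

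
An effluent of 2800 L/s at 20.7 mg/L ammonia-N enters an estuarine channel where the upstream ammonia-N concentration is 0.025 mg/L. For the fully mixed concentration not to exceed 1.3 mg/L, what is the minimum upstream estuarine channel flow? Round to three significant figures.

Set C_mix = 1.3: (Q·0.02500 + 2800·20.70) / (Q + 2800) = 1.3
→ Q = 2800·(20.70 − 1.3)/(1.3 − 0.02500) = 42600 L/s.

42600 L/s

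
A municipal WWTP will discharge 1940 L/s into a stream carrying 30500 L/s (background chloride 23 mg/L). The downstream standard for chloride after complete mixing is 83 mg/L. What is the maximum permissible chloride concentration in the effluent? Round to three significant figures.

At the limit, (Qr·Cr + Qe·Cₑ)/(Qr + Qe) = 83:
Cₑ = (32440·83 − 30500·23.00) / 1940 = 1026 mg/L.

1030 mg/L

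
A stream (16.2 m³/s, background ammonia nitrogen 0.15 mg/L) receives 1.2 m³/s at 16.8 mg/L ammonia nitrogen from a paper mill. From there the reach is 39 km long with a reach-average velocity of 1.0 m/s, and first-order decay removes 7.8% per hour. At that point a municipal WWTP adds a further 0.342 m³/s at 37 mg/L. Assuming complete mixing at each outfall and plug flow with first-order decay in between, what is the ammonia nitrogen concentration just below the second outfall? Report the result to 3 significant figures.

1.24 mg/L

Mass balance: C = (16.20·0.1500 + 1.200·16.80) / 17.40 = 22.59/17.40 = 1.298 mg/L; combined flow 17.40 m³/s.
Travel time t = 39·1000 / 1.0 = 39000 s = 10.83 h.
7.8%/h lost → k = −ln(1 − 0.078) = 0.08121 h⁻¹.
After decay, C = 1.298 × e^(−kt) = 1.298 × 0.4149 = 0.5386 mg/L.
At the second outfall, C = (17.40·0.5386 + 0.3420·37.00) / (17.40 + 0.3420) = 1.241 mg/L.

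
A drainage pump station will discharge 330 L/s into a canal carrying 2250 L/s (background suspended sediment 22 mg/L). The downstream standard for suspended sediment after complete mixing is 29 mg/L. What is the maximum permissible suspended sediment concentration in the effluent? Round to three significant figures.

At the limit, (Qr·Cr + Qe·Cₑ)/(Qr + Qe) = 29:
Cₑ = (2580·29 − 2250·22.00) / 330.0 = 76.73 mg/L.

76.7 mg/L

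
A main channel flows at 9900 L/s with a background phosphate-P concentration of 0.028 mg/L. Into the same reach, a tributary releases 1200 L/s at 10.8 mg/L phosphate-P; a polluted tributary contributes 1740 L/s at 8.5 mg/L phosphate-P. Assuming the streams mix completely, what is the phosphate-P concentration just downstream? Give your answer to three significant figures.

2.18 mg/L

Conservation of mass: C = (9900·0.02800 + 1200·10.80 + 1740·8.500) / 12840 = 28030/12840 = 2.183 mg/L.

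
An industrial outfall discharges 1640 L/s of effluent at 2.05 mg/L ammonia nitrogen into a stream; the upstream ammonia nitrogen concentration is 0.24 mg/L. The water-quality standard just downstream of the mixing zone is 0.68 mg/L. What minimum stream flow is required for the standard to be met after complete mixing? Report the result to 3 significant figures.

5110 L/s

Set C_mix = 0.68: (Q·0.2400 + 1640·2.050) / (Q + 1640) = 0.68
→ Q = 1640·(2.050 − 0.68)/(0.68 − 0.2400) = 5106 L/s.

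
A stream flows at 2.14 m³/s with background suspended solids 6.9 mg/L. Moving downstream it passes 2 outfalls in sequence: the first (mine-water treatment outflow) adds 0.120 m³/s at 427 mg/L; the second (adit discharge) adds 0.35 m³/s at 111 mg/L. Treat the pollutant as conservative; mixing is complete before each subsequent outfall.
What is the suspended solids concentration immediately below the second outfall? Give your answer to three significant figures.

40.2 mg/L

After outfall 1: Q = 2.140 + 0.1200 = 2.260 m³/s; C = (2.140·6.900 + 0.1200·427.0)/2.260 = 29.21 mg/L.
After outfall 2: Q = 2.260 + 0.3500 = 2.610 m³/s; C = (2.260·29.21 + 0.3500·111.0)/2.610 = 40.17 mg/L.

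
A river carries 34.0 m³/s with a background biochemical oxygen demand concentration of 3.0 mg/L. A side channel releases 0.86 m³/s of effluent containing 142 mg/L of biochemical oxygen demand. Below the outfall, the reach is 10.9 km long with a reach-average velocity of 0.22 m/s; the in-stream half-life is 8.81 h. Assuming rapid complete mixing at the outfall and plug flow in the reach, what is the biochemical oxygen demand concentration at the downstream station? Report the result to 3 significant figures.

Mass balance: C = (34.00·3.000 + 0.8600·142.0) / 34.86 = 224.1/34.86 = 6.429 mg/L.
Travel time t = 10.9·1000 / 0.22 = 49550 s = 13.76 h.
Half-life 8.81 h → k = ln 2 / 8.81 = 0.07868 h⁻¹ = 1.888 d⁻¹.
Applying C = C₀e^(−kt): 6.429 × 0.3386 = 2.177 mg/L.

2.18 mg/L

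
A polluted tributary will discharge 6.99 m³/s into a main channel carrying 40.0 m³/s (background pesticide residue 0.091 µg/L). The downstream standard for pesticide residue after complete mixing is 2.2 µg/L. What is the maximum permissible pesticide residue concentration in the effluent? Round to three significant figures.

At the limit, (Qr·Cr + Qe·Cₑ)/(Qr + Qe) = 2.2:
Cₑ = (46.99·2.2 − 40.00·0.09100) / 6.990 = 14.27 µg/L.

14.3 µg/L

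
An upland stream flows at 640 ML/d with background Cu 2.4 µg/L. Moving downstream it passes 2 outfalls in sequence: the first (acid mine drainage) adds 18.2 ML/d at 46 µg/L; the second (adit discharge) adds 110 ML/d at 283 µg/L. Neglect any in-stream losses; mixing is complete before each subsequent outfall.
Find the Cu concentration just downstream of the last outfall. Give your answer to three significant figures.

After outfall 1: Q = 640.0 + 18.20 = 658.2 ML/d; C = (640.0·2.400 + 18.20·46.00)/658.2 = 3.606 µg/L.
After outfall 2: Q = 658.2 + 110.0 = 768.2 ML/d; C = (658.2·3.606 + 110.0·283.0)/768.2 = 43.61 µg/L.

43.6 µg/L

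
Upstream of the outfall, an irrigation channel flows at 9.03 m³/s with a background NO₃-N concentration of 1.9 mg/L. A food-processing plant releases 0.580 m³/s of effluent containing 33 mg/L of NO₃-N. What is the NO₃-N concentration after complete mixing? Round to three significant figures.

3.78 mg/L

After mixing, C = (9.030·1.900 + 0.5800·33.00) / 9.610 = 36.30/9.610 = 3.777 mg/L.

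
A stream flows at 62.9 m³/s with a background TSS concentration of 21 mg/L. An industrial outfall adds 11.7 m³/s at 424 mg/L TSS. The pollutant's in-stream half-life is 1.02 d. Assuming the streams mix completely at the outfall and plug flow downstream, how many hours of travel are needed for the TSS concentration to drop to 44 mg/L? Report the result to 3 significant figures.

Mass balance: C = (62.90·21.00 + 11.70·424.0) / 74.60 = 6282/74.60 = 84.21 mg/L.
Half-life 1.02 d → k = ln 2 / 1.02 = 0.6796 d⁻¹.
84.21·exp(−k·t) = 44 → t = ln(84.21/44)/k = 82520 s = 22.92 h.

22.9 h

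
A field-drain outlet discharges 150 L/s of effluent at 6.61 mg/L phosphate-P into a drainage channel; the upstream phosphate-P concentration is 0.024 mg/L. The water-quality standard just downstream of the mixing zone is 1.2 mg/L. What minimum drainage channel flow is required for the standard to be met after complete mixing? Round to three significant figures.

690 L/s

Set C_mix = 1.2: (Q·0.02400 + 150.0·6.610) / (Q + 150.0) = 1.2
→ Q = 150.0·(6.610 − 1.2)/(1.2 − 0.02400) = 690.1 L/s.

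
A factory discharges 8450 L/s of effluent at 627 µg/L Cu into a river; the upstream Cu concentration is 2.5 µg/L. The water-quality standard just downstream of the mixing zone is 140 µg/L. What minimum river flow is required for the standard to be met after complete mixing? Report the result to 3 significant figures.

Set C_mix = 140: (Q·2.500 + 8450·627.0) / (Q + 8450) = 140
→ Q = 8450·(627.0 − 140)/(140 − 2.500) = 29930 L/s.

29900 L/s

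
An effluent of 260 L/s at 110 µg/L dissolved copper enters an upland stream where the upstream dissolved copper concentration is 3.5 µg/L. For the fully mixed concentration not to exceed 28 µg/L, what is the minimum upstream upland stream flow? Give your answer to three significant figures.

Set C_mix = 28: (Q·3.500 + 260.0·110.0) / (Q + 260.0) = 28
→ Q = 260.0·(110.0 − 28)/(28 − 3.500) = 870.2 L/s.

870 L/s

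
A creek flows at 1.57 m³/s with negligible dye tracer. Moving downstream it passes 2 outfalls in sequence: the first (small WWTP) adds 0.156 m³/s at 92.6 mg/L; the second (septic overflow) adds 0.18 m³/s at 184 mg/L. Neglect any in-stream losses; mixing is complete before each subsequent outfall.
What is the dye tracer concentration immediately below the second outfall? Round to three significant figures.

Outfall 1: combined Q = 1.726 m³/s; C = (1.570·0 + 0.1560·92.60)/1.726 = 8.369 mg/L.
Outfall 2: combined Q = 1.906 m³/s; C = (1.726·8.369 + 0.1800·184.0)/1.906 = 24.96 mg/L.

25.0 mg/L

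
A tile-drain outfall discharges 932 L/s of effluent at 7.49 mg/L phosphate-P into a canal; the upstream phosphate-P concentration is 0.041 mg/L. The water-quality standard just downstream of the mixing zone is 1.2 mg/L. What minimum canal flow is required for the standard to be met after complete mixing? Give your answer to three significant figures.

5060 L/s

Set C_mix = 1.2: (Q·0.04100 + 932.0·7.490) / (Q + 932.0) = 1.2
→ Q = 932.0·(7.490 − 1.2)/(1.2 − 0.04100) = 5058 L/s.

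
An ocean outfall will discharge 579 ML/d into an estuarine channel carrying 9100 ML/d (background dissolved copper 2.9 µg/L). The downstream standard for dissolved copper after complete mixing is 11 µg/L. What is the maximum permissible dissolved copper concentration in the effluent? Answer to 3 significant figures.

At the limit, (Qr·Cr + Qe·Cₑ)/(Qr + Qe) = 11:
Cₑ = (9679·11 − 9100·2.900) / 579.0 = 138.3 µg/L.

138 µg/L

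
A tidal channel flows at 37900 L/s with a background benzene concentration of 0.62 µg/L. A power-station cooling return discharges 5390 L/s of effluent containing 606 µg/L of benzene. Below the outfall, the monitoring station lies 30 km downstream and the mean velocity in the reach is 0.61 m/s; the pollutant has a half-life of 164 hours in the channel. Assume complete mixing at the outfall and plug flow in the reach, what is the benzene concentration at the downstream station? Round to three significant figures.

Flow-weighted average: C = (37900·0.6200 + 5390·606.0) / 43290 = 3290000/43290 = 76.00 µg/L.
Travel time t = 30·1000 / 0.61 = 49180 s = 13.66 h.
Half-life 164 h → k = ln 2 / 164 = 0.004227 h⁻¹ = 0.1014 d⁻¹.
Applying C = C₀e^(−kt): 76.00 × 0.9439 = 71.73 µg/L.

71.7 µg/L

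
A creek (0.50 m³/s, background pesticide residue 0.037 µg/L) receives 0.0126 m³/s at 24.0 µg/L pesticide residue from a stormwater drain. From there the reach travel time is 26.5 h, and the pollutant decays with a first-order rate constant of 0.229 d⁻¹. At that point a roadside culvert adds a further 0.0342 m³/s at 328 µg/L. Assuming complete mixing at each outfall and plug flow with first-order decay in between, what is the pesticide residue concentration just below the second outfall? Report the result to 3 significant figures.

21.0 µg/L

Conservation of mass: C = (0.5000·0.03700 + 0.01260·24.00) / 0.5126 = 0.3209/0.5126 = 0.6260 µg/L; combined flow 0.5126 m³/s.
First-order decay: C = 0.6260·exp(−k·t) = 0.6260·0.7766 = 0.4862 µg/L.
Second outfall: C = (0.5126·0.4862 + 0.03420·328.0)/0.5468 = 20.97 µg/L.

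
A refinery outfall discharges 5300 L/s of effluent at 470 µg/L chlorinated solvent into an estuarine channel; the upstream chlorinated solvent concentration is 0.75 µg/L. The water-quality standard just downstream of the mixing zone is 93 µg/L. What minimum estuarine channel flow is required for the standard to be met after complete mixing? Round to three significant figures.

Set C_mix = 93: (Q·0.7500 + 5300·470.0) / (Q + 5300) = 93
→ Q = 5300·(470.0 − 93)/(93 − 0.7500) = 21660 L/s.

21700 L/s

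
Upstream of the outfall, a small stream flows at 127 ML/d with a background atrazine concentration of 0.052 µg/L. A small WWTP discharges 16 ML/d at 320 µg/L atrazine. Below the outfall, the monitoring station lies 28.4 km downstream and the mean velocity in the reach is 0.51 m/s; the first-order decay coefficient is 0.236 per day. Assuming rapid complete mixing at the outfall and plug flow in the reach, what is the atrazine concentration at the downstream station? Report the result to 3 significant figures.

30.8 µg/L

Conservation of mass: C = (127.0·0.05200 + 16.00·320.0) / 143.0 = 5127/143.0 = 35.85 µg/L.
Travel time t = 28.4·1000 / 0.51 = 55690 s = 15.47 h.
First-order decay: C = 35.85·exp(−k·t) = 35.85·0.8589 = 30.79 µg/L.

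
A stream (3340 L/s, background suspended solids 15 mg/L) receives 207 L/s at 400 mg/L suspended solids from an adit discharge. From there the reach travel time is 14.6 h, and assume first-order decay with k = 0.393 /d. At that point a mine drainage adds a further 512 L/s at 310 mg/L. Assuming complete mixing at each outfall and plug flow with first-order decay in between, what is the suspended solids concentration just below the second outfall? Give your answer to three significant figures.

Conservation of mass: C = (3340·15.00 + 207.0·400.0) / 3547 = 132900/3547 = 37.47 mg/L; combined flow 3547 L/s.
Decay over the reach: 37.47·exp(−kt) = 37.47·0.7874 = 29.50 mg/L.
At the second outfall, C = (3547·29.50 + 512.0·310.0) / (3547 + 512.0) = 64.88 mg/L.

64.9 mg/L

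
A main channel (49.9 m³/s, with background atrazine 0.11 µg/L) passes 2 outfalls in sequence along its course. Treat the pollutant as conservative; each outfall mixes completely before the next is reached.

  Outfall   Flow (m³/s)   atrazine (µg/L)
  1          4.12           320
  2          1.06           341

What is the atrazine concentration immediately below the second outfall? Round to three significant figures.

Outfall 1: combined Q = 54.02 m³/s; C = (49.90·0.1100 + 4.120·320.0)/54.02 = 24.51 µg/L.
Outfall 2: combined Q = 55.08 m³/s; C = (54.02·24.51 + 1.060·341.0)/55.08 = 30.60 µg/L.

30.6 µg/L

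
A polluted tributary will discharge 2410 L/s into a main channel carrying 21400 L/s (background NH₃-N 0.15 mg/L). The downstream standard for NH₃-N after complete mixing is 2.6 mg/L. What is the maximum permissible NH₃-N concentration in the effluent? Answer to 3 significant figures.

At the limit, (Qr·Cr + Qe·Cₑ)/(Qr + Qe) = 2.6:
Cₑ = (23810·2.6 − 21400·0.1500) / 2410 = 24.36 mg/L.

24.4 mg/L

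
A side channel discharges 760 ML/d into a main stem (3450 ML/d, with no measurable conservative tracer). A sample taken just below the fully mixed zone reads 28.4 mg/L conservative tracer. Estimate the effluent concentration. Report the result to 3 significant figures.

Mass balance: 3450·0 + 760.0·Cₑ = 4210·28.40
→ Cₑ = (4210·28.40 − 3450·0) / 760.0 = 157.3 mg/L.

157 mg/L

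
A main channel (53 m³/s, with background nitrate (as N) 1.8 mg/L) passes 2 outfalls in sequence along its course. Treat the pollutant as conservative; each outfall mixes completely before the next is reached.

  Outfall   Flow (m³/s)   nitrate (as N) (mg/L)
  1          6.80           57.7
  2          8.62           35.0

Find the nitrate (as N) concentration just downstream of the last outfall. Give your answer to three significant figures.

Outfall 1: combined Q = 59.80 m³/s; C = (53.00·1.800 + 6.800·57.70)/59.80 = 8.157 mg/L.
Outfall 2: combined Q = 68.42 m³/s; C = (59.80·8.157 + 8.620·35.00)/68.42 = 11.54 mg/L.

11.5 mg/L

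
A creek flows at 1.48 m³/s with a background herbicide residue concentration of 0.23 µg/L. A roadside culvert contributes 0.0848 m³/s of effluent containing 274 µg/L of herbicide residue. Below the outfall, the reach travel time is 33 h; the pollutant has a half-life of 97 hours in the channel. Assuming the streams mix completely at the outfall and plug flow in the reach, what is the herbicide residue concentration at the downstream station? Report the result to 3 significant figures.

11.9 µg/L

Conservation of mass: C = (1.480·0.2300 + 0.08480·274.0) / 1.565 = 23.58/1.565 = 15.07 µg/L.
Half-life 97 h → k = ln 2 / 97 = 0.007146 h⁻¹ = 0.1715 d⁻¹.
After decay, C = 15.07 × e^(−kt) = 15.07 × 0.7899 = 11.90 µg/L.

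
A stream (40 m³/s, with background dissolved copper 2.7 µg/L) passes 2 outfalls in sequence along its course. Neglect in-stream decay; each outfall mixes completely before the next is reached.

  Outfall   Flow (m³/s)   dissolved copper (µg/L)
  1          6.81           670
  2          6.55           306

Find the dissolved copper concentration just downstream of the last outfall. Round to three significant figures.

125 µg/L

After outfall 1: Q = 40.00 + 6.810 = 46.81 m³/s; C = (40.00·2.700 + 6.810·670.0)/46.81 = 99.78 µg/L.
After outfall 2: Q = 46.81 + 6.550 = 53.36 m³/s; C = (46.81·99.78 + 6.550·306.0)/53.36 = 125.1 µg/L.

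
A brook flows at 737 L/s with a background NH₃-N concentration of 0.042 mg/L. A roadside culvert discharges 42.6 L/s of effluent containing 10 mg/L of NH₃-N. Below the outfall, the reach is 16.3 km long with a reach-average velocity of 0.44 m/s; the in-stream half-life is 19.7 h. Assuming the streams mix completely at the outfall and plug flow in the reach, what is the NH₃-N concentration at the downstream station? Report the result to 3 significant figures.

After mixing, C = (737.0·0.04200 + 42.60·10.00) / 779.6 = 457.0/779.6 = 0.5861 mg/L.
Travel time t = 16.3·1000 / 0.44 = 37050 s = 10.29 h.
Half-life 19.7 h → k = ln 2 / 19.7 = 0.03519 h⁻¹ = 0.8444 d⁻¹.
After decay, C = 0.5861 × e^(−kt) = 0.5861 × 0.6962 = 0.4081 mg/L.

0.408 mg/L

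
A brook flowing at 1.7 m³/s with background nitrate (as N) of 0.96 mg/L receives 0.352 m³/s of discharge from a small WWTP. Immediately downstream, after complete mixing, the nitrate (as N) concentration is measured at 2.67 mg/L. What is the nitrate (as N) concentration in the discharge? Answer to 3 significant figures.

10.9 mg/L

Mass balance: 1.700·0.9600 + 0.3520·Cₑ = 2.052·2.670
→ Cₑ = (2.052·2.670 − 1.700·0.9600) / 0.3520 = 10.93 mg/L.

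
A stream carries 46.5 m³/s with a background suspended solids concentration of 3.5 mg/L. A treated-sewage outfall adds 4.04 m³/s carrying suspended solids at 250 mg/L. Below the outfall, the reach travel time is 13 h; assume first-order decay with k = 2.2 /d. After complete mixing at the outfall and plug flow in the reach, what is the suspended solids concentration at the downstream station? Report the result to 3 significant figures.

Mass balance: C = (46.50·3.500 + 4.040·250.0) / 50.54 = 1173/50.54 = 23.20 mg/L.
Applying C = C₀e^(−kt): 23.20 × 0.3037 = 7.048 mg/L.

7.05 mg/L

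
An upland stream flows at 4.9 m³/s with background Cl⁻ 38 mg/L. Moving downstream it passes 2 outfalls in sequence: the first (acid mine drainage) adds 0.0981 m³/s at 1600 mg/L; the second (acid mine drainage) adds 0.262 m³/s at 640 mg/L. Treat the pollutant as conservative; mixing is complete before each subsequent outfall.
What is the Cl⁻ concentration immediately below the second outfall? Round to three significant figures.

97.1 mg/L

After outfall 1: Q = 4.900 + 0.09810 = 4.998 m³/s; C = (4.900·38.00 + 0.09810·1600)/4.998 = 68.66 mg/L.
After outfall 2: Q = 4.998 + 0.2620 = 5.260 m³/s; C = (4.998·68.66 + 0.2620·640.0)/5.260 = 97.12 mg/L.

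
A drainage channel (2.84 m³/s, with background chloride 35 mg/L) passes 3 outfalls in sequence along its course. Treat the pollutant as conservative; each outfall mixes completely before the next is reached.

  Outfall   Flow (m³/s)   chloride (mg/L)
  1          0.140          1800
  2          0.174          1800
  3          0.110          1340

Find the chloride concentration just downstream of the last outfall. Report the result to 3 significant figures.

249 mg/L

After outfall 1: Q = 2.840 + 0.1400 = 2.980 m³/s; C = (2.840·35.00 + 0.1400·1800)/2.980 = 117.9 mg/L.
After outfall 2: Q = 2.980 + 0.1740 = 3.154 m³/s; C = (2.980·117.9 + 0.1740·1800)/3.154 = 210.7 mg/L.
After outfall 3: Q = 3.154 + 0.1100 = 3.264 m³/s; C = (3.154·210.7 + 0.1100·1340)/3.264 = 248.8 mg/L.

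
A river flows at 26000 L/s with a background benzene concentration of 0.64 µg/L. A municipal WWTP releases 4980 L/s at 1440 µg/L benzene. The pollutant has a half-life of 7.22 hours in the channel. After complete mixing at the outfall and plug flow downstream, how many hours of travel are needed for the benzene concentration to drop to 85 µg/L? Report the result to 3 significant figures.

10.5 h

Conservation of mass: C = (26000·0.6400 + 4980·1440) / 30980 = 7188000/30980 = 232.0 µg/L.
Half-life 7.22 h → k = ln 2 / 7.22 = 0.09600 h⁻¹ = 2.304 d⁻¹.
232.0·exp(−k·t) = 85 → t = ln(232.0/85)/k = 37650 s = 10.46 h.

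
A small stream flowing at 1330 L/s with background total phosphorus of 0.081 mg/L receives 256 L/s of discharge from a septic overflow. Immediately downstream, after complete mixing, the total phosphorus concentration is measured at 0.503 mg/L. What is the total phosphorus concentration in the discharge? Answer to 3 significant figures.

2.70 mg/L

Mass balance: 1330·0.08100 + 256.0·Cₑ = 1586·0.5030
→ Cₑ = (1586·0.5030 − 1330·0.08100) / 256.0 = 2.695 mg/L.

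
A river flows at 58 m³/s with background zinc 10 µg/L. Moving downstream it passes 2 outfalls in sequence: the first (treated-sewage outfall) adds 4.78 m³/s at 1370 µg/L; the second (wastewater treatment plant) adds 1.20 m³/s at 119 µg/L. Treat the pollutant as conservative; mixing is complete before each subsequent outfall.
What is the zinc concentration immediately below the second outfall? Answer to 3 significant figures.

After outfall 1: Q = 58.00 + 4.780 = 62.78 m³/s; C = (58.00·10.00 + 4.780·1370)/62.78 = 113.5 µg/L.
After outfall 2: Q = 62.78 + 1.200 = 63.98 m³/s; C = (62.78·113.5 + 1.200·119.0)/63.98 = 113.7 µg/L.

114 µg/L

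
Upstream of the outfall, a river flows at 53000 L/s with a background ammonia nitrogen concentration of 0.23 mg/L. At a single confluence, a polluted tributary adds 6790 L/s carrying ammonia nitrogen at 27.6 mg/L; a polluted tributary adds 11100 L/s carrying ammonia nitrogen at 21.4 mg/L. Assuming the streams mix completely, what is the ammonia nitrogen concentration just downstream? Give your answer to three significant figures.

6.17 mg/L

After mixing, C = (53000·0.2300 + 6790·27.60 + 11100·21.40) / 70890 = 437100/70890 = 6.166 mg/L.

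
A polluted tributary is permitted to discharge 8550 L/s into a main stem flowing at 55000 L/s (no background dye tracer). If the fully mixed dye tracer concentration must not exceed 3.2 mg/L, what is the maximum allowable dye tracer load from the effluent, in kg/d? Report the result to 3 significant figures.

Mass balance at the limit: 55000·0 + 8550·Cₑ = 63550·3.2 → Cₑ = 23.78 mg/L.
8550 L/s = 8.550 m³/s. Load = 8.550 m³/s × 23.78 g/m³ × 86 400 s/d = 17570 kg/d.

17600 kg/d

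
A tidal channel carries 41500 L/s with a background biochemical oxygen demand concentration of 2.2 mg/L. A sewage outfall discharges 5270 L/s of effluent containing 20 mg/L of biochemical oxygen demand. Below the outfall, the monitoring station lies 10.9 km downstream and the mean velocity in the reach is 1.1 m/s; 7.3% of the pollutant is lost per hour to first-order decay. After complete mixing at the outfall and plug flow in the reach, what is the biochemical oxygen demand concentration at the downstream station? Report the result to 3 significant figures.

3.41 mg/L

Mixed concentration C = ΣQC/ΣQ = (41500·2.200 + 5270·20.00) / 46770 = 196700/46770 = 4.206 mg/L.
Travel time t = 10.9·1000 / 1.1 = 9909 s = 2.753 h.
7.3%/h lost → k = −ln(1 − 0.073) = 0.07580 h⁻¹.
After decay, C = 4.206 × e^(−kt) = 4.206 × 0.8117 = 3.414 mg/L.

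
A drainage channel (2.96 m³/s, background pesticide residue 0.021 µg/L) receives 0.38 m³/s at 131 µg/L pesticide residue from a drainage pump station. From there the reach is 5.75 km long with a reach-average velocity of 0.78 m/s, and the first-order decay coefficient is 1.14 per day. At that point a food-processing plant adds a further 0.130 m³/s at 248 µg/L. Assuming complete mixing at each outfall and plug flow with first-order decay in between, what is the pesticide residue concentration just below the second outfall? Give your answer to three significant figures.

22.3 µg/L

Mass balance: C = (2.960·0.02100 + 0.3800·131.0) / 3.340 = 49.84/3.340 = 14.92 µg/L; combined flow 3.340 m³/s.
Travel time t = 5.75·1000 / 0.78 = 7372 s = 2.048 h.
After decay, C = 14.92 × e^(−kt) = 14.92 × 0.9073 = 13.54 µg/L.
Second outfall: C = (3.340·13.54 + 0.1300·248.0)/3.470 = 22.32 µg/L.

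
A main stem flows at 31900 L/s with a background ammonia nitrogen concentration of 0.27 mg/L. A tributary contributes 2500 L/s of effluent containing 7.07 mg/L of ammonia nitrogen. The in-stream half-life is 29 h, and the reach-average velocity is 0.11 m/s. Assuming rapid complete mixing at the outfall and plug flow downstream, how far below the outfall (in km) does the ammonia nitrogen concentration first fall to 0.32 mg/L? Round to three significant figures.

14.4 km

Mass balance: C = (31900·0.2700 + 2500·7.070) / 34400 = 26290/34400 = 0.7642 mg/L.
Half-life 29 h → k = ln 2 / 29 = 0.02390 h⁻¹ = 0.5736 d⁻¹.
Set 0.7642·exp(−k·t) = 0.32 → t = ln(0.7642/0.32)/k = 131100 s = 36.42 h.
Distance = v·t = 0.11·131100 = 14420 m = 14.42 km.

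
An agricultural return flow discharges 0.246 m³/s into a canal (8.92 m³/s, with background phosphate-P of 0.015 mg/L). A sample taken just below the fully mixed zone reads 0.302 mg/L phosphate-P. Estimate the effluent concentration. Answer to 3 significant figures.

Mass balance: 8.920·0.01500 + 0.2460·Cₑ = 9.166·0.3020
→ Cₑ = (9.166·0.3020 − 8.920·0.01500) / 0.2460 = 10.71 mg/L.

10.7 mg/L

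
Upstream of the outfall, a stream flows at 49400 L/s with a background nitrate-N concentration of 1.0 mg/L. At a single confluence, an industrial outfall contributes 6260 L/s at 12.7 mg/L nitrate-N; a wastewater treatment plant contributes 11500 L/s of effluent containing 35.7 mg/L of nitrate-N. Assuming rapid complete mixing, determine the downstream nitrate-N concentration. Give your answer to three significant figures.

Mass balance: C = (49400·1.000 + 6260·12.70 + 11500·35.70) / 67160 = 539500/67160 = 8.032 mg/L.

8.03 mg/L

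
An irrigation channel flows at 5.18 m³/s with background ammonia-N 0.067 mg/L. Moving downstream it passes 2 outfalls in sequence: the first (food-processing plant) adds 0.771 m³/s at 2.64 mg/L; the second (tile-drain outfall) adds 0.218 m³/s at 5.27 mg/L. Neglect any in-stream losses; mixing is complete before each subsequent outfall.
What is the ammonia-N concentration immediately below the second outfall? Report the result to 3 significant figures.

Below outfall 1: Q → 5.951 m³/s, C = (5.180·0.06700 + 0.7710·2.640)/5.951 = 0.4004 mg/L.
Below outfall 2: Q → 6.169 m³/s, C = (5.951·0.4004 + 0.2180·5.270)/6.169 = 0.5724 mg/L.

0.572 mg/L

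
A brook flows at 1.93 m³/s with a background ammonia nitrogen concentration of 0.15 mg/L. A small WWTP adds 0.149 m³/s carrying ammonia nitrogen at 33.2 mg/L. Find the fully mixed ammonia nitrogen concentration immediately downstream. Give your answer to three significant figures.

Conservation of mass: C = (1.930·0.1500 + 0.1490·33.20) / 2.079 = 5.236/2.079 = 2.519 mg/L.

2.52 mg/L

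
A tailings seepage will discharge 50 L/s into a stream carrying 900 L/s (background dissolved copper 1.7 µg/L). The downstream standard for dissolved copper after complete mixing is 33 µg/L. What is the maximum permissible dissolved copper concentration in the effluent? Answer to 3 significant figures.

At the limit, (Qr·Cr + Qe·Cₑ)/(Qr + Qe) = 33:
Cₑ = (950.0·33 − 900.0·1.700) / 50.00 = 596.4 µg/L.

596 µg/L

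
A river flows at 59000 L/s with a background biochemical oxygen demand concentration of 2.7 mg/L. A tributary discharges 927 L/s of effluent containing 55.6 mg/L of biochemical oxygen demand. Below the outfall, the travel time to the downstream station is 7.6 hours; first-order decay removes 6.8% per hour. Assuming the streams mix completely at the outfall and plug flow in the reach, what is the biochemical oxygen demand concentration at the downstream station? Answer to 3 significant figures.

2.06 mg/L

Flow-weighted average: C = (59000·2.700 + 927.0·55.60) / 59930 = 210800/59930 = 3.518 mg/L.
6.8%/h lost → k = −ln(1 − 0.068) = 0.07042 h⁻¹.
Applying C = C₀e^(−kt): 3.518 × 0.5855 = 2.060 mg/L.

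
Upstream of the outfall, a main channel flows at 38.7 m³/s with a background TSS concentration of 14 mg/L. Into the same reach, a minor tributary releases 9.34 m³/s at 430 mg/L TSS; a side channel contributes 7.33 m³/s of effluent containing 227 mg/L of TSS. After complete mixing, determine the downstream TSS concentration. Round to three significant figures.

112 mg/L

Conservation of mass: C = (38.70·14.00 + 9.340·430.0 + 7.330·227.0) / 55.37 = 6222/55.37 = 112.4 mg/L.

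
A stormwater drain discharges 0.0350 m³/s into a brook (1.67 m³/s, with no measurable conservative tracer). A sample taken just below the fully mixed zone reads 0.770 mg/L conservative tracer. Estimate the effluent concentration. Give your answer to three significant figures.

Mass balance: 1.670·0 + 0.03500·Cₑ = 1.705·0.7700
→ Cₑ = (1.705·0.7700 − 1.670·0) / 0.03500 = 37.51 mg/L.

37.5 mg/L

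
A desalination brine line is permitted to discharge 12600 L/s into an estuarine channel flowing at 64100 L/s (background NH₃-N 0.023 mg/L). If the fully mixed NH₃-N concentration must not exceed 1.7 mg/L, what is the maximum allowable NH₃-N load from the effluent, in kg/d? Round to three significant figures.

11100 kg/d

Mass balance at the limit: 64100·0.02300 + 12600·Cₑ = 76700·1.7 → Cₑ = 10.23 mg/L.
12600 L/s = 12.60 m³/s. Load = 12.60 m³/s × 10.23 g/m³ × 86 400 s/d = 11140 kg/d.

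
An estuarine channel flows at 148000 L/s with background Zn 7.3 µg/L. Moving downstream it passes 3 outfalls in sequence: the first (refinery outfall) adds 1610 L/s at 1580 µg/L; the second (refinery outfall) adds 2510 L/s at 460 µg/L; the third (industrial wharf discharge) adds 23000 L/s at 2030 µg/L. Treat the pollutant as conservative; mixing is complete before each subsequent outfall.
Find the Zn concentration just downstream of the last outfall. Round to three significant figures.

Outfall 1: combined Q = 149600 L/s; C = (148000·7.300 + 1610·1580)/149600 = 24.22 µg/L.
Outfall 2: combined Q = 152100 L/s; C = (149600·24.22 + 2510·460.0)/152100 = 31.41 µg/L.
Outfall 3: combined Q = 175100 L/s; C = (152100·31.41 + 23000·2030)/175100 = 293.9 µg/L.

294 µg/L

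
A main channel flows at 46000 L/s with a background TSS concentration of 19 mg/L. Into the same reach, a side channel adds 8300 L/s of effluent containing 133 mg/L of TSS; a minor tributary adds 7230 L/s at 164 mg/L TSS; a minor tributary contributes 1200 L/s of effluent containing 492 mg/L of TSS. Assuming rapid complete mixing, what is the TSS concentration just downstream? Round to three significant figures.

Conservation of mass: C = (46000·19.00 + 8300·133.0 + 7230·164.0 + 1200·492.0) / 62730 = 3754000/62730 = 59.84 mg/L.

59.8 mg/L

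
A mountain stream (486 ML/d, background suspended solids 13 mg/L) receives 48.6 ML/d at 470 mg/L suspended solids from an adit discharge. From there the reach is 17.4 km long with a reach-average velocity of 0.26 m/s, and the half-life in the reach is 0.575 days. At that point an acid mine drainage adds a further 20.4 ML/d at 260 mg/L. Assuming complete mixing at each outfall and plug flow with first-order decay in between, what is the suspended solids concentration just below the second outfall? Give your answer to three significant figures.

30.2 mg/L

After mixing, C = (486.0·13.00 + 48.60·470.0) / 534.6 = 29160/534.6 = 54.55 mg/L; combined flow 534.6 ML/d.
Travel time t = 17.4·1000 / 0.26 = 66920 s = 18.59 h.
Half-life 0.575 d → k = ln 2 / 0.575 = 1.205 d⁻¹.
Decay over the reach: 54.55·exp(−kt) = 54.55·0.3931 = 21.44 mg/L.
At the second outfall, C = (534.6·21.44 + 20.40·260.0) / (534.6 + 20.40) = 30.21 mg/L.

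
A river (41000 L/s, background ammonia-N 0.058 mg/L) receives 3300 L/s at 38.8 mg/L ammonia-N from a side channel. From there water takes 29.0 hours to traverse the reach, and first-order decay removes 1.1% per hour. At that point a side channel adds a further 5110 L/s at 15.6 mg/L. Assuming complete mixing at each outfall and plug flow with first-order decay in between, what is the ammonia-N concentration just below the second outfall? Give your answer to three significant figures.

3.53 mg/L

Mass balance: C = (41000·0.05800 + 3300·38.80) / 44300 = 130400/44300 = 2.944 mg/L; combined flow 44300 L/s.
1.1%/h lost → k = −ln(1 − 0.011) = 0.01106 h⁻¹.
After decay, C = 2.944 × e^(−kt) = 2.944 × 0.7256 = 2.136 mg/L.
Second outfall: C = (44300·2.136 + 5110·15.60)/49410 = 3.529 mg/L.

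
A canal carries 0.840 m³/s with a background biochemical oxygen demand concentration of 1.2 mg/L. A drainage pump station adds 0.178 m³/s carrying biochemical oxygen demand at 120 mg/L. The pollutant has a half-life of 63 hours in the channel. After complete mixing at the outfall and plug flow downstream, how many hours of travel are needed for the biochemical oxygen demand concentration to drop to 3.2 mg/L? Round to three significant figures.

175 h

Mixed concentration C = ΣQC/ΣQ = (0.8400·1.200 + 0.1780·120.0) / 1.018 = 22.37/1.018 = 21.97 mg/L.
Half-life 63 h → k = ln 2 / 63 = 0.01100 h⁻¹ = 0.2641 d⁻¹.
21.97·exp(−k·t) = 3.2 → t = ln(21.97/3.2)/k = 630400 s = 175.1 h.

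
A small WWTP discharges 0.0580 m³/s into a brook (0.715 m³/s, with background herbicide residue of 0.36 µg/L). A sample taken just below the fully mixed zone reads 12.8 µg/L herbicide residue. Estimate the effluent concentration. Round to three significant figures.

166 µg/L

Mass balance: 0.7150·0.3600 + 0.05800·Cₑ = 0.7730·12.80
→ Cₑ = (0.7730·12.80 − 0.7150·0.3600) / 0.05800 = 166.2 µg/L.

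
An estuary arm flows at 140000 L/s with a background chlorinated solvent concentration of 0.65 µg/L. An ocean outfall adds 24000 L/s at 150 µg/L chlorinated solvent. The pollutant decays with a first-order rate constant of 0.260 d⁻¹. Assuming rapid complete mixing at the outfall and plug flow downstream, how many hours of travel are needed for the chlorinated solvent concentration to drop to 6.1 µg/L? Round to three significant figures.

After mixing, C = (140000·0.6500 + 24000·150.0) / 164000 = 3691000/164000 = 22.51 µg/L.
22.51·exp(−k·t) = 6.1 → t = ln(22.51/6.1)/k = 433800 s = 120.5 h.

121 h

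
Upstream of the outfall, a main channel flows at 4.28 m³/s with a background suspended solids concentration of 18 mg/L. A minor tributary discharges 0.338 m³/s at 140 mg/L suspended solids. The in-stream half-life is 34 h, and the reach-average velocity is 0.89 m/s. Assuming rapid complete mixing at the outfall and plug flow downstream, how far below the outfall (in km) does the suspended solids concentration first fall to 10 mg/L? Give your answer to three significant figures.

After mixing, C = (4.280·18.00 + 0.3380·140.0) / 4.618 = 124.4/4.618 = 26.93 mg/L.
Half-life 34 h → k = ln 2 / 34 = 0.02039 h⁻¹ = 0.4893 d⁻¹.
Set 26.93·exp(−k·t) = 10 → t = ln(26.93/10)/k = 174900 s = 48.59 h.
Distance = v·t = 0.89·174900 = 155700 m = 155.7 km.

156 km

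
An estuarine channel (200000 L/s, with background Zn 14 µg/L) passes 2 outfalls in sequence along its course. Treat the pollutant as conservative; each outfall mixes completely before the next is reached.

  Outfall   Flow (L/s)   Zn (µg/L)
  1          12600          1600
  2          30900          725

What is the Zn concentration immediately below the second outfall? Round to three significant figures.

186 µg/L

Below outfall 1: Q → 212600 L/s, C = (200000·14.00 + 12600·1600)/212600 = 108.0 µg/L.
Below outfall 2: Q → 243500 L/s, C = (212600·108.0 + 30900·725.0)/243500 = 186.3 µg/L.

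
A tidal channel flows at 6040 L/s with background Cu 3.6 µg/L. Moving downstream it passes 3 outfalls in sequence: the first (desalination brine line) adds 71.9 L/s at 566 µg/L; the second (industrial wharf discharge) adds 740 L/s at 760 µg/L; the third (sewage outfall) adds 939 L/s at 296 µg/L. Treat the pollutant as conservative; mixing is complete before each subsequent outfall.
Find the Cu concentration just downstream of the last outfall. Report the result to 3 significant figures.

116 µg/L

After outfall 1: Q = 6040 + 71.90 = 6112 L/s; C = (6040·3.600 + 71.90·566.0)/6112 = 10.22 µg/L.
After outfall 2: Q = 6112 + 740.0 = 6852 L/s; C = (6112·10.22 + 740.0·760.0)/6852 = 91.19 µg/L.
After outfall 3: Q = 6852 + 939.0 = 7791 L/s; C = (6852·91.19 + 939.0·296.0)/7791 = 115.9 µg/L.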